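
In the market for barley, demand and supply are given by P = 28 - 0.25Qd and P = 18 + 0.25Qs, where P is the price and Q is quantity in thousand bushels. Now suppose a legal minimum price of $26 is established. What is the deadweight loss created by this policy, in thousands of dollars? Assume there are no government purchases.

36

Rearranging demand gives Qd = 112 - 4P; rearranging supply gives Qs = 4P - 72. In a free market, 112 - 4P = 4P - 72 gives the equilibrium P* = 23, Q* = 20.
Because the floor (26) lies above the market-clearing price, it is binding.
At P = 26: Qd = 112 - 4·26 = 8 and Qs = 4·26 - 72 = 32.
Quantity traded falls to 8. At Q = 8 the demand price is (112 - 8)/4 = 26 and the supply price is (72 + 8)/4 = 20.
Deadweight loss = ½ · (26 - 20) · (20 - 8) = ½ · 6 · 12 = 36.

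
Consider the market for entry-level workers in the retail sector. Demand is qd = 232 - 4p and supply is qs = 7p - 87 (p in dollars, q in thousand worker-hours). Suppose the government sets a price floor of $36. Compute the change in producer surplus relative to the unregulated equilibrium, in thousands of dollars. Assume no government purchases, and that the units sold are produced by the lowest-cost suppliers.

Equilibrium: 232 - 4p = 7p - 87, so 319 = 11p and p* = 29, q* = 116.
Since 36 > 29, the floor is binding.
At p = 36: qd = 232 - 4·36 = 88 and qs = 7·36 - 87 = 165.
Producer surplus without the control is ½ · (29 - 87/7) · 116 = 6728/7.
With the floor, 88 units are sold at 36. The supply price at q = 88 is 25, so PS = ½ · [(36 - 87/7) + (36 - 25)] · 88 = 10648/7.
Change in producer surplus = 10648/7 - 6728/7 = 560.

560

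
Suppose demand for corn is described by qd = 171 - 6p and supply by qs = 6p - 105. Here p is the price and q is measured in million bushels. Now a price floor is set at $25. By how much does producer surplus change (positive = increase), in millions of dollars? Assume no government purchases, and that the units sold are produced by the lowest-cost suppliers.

Without the control the market clears where 171 - 6p = 6p - 105, i.e. p* = 23 and q* = 33.
The floor of 25 is above the equilibrium price 23, so it binds.
At p = 25: qd = 171 - 6·25 = 21 and qs = 6·25 - 105 = 45.
Producer surplus without the control is ½ · (23 - 17.5) · 33 = 90.75.
With the floor, 21 units are sold at 25. The supply price at q = 21 is 21, so PS = ½ · [(25 - 17.5) + (25 - 21)] · 21 = 120.75.
Change in producer surplus = 120.75 - 90.75 = 30.

30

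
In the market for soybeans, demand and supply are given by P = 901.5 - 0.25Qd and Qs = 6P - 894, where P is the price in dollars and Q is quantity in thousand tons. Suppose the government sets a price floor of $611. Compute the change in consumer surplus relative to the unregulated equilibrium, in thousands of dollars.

-238924

Rearranging demand gives Qd = 3606 - 4P. Setting quantity demanded equal to quantity supplied, 3606 - 4P = 6P - 894, gives P* = 450 and Q* = 1806.
The floor of 611 is above the equilibrium price 450, so it binds.
At P = 611: Qd = 3606 - 4·611 = 1162 and Qs = 6·611 - 894 = 2772.
Consumer surplus without the control is ½ · (901.5 - 450) · 1806 = 407704.5.
With the floor, consumers buy 1162 units at 611, so CS = ½ · (901.5 - 611) · 1162 = 168780.5.
Change in consumer surplus = 168780.5 - 407704.5 = -238924.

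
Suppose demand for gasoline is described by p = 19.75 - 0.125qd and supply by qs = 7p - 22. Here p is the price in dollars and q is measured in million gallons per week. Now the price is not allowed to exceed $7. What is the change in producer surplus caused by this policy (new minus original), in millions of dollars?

-222.5

Rearranging demand gives qd = 158 - 8p. Without the control the market clears where 158 - 8p = 7p - 22, i.e. p* = 12 and q* = 62.
The ceiling of 7 is below the equilibrium price 12, so it binds.
At p = 7: qd = 158 - 8·7 = 102 and qs = 7·7 - 22 = 27.
Producer surplus without the control is ½ · (12 - 22/7) · 62 = 1922/7.
With the ceiling, producers sell 27 units at 7, so PS = ½ · (7 - 22/7) · 27 = 729/14.
Change in producer surplus = 729/14 - 1922/7 = -222.5.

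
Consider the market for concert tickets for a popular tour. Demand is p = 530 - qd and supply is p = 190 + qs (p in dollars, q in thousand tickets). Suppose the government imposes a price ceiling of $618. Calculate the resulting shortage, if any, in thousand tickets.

Rearranging demand gives qd = 530 - p; rearranging supply gives qs = p - 190. Without the control the market clears where 530 - p = p - 190, i.e. p* = 360 and q* = 170.
The ceiling of 618 is above the equilibrium price 360, so it is not binding; the market clears at p* = 360, q* = 170.
Since the control does not bind, there is no shortage.

0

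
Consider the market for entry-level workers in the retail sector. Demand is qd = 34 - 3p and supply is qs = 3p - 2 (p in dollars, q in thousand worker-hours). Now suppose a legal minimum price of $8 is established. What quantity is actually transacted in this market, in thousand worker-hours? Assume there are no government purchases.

10

Equilibrium: 34 - 3p = 3p - 2, so 36 = 6p and p* = 6, q* = 16.
Because the floor (8) lies above the market-clearing price, it is binding.
At p = 8: qd = 34 - 3·8 = 10 and qs = 3·8 - 2 = 22.
The quantity actually transacted is the short side, demand: 10.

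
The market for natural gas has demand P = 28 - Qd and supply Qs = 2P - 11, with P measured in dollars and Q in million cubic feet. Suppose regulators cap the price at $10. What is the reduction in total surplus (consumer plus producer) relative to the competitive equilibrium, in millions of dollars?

Rearranging demand gives Qd = 28 - P. Setting quantity demanded equal to quantity supplied, 28 - P = 2P - 11, gives P* = 13 and Q* = 15.
Because the ceiling (10) lies below the market-clearing price, it is binding.
At P = 10: Qd = 28 - 10 = 18 and Qs = 2·10 - 11 = 9.
Quantity traded falls to 9. At Q = 9 the demand price is 28 - 9 = 19 and the supply price is (11 + 9)/2 = 10.
Deadweight loss = ½ · (19 - 10) · (15 - 9) = ½ · 9 · 6 = 27.

27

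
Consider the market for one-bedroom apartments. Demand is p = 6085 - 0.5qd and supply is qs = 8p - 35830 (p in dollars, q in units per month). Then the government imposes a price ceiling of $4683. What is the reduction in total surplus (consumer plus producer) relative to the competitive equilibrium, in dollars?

Rearranging demand gives qd = 12170 - 2p. Setting quantity demanded equal to quantity supplied, 12170 - 2p = 8p - 35830, gives p* = 4800 and q* = 2570.
The ceiling of 4683 is below the equilibrium price 4800, so it binds.
At p = 4683: qd = 12170 - 2·4683 = 2804 and qs = 8·4683 - 35830 = 1634.
Quantity traded falls to 1634. At q = 1634 the demand price is (12170 - 1634)/2 = 5268 and the supply price is (35830 + 1634)/8 = 4683.
Deadweight loss = ½ · (5268 - 4683) · (2570 - 1634) = ½ · 585 · 936 = 273780.

273780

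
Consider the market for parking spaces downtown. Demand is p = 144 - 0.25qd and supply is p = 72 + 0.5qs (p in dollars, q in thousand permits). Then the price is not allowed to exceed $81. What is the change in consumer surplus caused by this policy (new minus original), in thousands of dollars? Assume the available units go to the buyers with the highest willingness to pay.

Rearranging demand gives qd = 576 - 4p; rearranging supply gives qs = 2p - 144. Setting quantity demanded equal to quantity supplied, 576 - 4p = 2p - 144, gives p* = 120 and q* = 96.
Because the ceiling (81) lies below the market-clearing price, it is binding.
At p = 81: qd = 576 - 4·81 = 252 and qs = 2·81 - 144 = 18.
Consumer surplus without the control is ½ · (144 - 120) · 96 = 1152.
With the ceiling, 18 units are sold at 81 (assume they go to the highest-value buyers). The demand price at q = 18 is 139.5, so CS = ½ · [(144 - 81) + (139.5 - 81)] · 18 = 1093.5.
Change in consumer surplus = 1093.5 - 1152 = -58.5.

-58.5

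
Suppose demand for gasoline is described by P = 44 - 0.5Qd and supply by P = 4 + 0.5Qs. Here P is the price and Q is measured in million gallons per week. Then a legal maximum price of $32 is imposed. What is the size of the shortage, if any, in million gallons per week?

0

Rearranging demand gives Qd = 88 - 2P; rearranging supply gives Qs = 2P - 8. Setting quantity demanded equal to quantity supplied, 88 - 2P = 2P - 8, gives P* = 24 and Q* = 40.
The ceiling of 32 is above the equilibrium price 24, so it is not binding; the market clears at P* = 24, Q* = 40.
Since the control does not bind, there is no shortage.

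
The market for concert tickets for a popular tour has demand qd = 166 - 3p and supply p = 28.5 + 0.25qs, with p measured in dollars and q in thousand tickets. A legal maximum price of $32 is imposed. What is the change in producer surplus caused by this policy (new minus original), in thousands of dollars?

Rearranging supply gives qs = 4p - 114. Equilibrium: 166 - 3p = 4p - 114, so 280 = 7p and p* = 40, q* = 46.
Because the ceiling (32) lies below the market-clearing price, it is binding.
At p = 32: qd = 166 - 3·32 = 70 and qs = 4·32 - 114 = 14.
Producer surplus without the control is ½ · (40 - 28.5) · 46 = 264.5.
With the ceiling, producers sell 14 units at 32, so PS = ½ · (32 - 28.5) · 14 = 24.5.
Change in producer surplus = 24.5 - 264.5 = -240.

-240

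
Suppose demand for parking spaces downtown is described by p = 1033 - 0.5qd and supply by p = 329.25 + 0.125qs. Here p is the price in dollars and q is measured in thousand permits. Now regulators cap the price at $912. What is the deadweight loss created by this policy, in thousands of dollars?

Rearranging demand gives qd = 2066 - 2p; rearranging supply gives qs = 8p - 2634. In a free market, 2066 - 2p = 8p - 2634 gives the equilibrium p* = 470, q* = 1126.
The ceiling of 912 is above the equilibrium price 470, so it is not binding; the market clears at p* = 470, q* = 1126.
Since the control does not bind, no trades are prevented and deadweight loss is zero.

0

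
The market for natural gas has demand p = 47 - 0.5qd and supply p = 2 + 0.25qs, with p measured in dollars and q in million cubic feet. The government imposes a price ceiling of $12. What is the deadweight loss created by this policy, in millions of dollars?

Rearranging demand gives qd = 94 - 2p; rearranging supply gives qs = 4p - 8. Equilibrium: 94 - 2p = 4p - 8, so 102 = 6p and p* = 17, q* = 60.
Because the ceiling (12) lies below the market-clearing price, it is binding.
At p = 12: qd = 94 - 2·12 = 70 and qs = 4·12 - 8 = 40.
Quantity traded falls to 40. At q = 40 the demand price is (94 - 40)/2 = 27 and the supply price is (8 + 40)/4 = 12.
Deadweight loss = ½ · (27 - 12) · (60 - 40) = ½ · 15 · 20 = 150.

150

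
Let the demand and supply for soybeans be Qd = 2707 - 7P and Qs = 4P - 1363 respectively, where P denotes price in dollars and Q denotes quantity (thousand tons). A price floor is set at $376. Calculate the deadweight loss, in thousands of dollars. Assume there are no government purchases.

Setting quantity demanded equal to quantity supplied, 2707 - 7P = 4P - 1363, gives P* = 370 and Q* = 117.
The floor of 376 is above the equilibrium price 370, so it binds.
At P = 376: Qd = 2707 - 7·376 = 75 and Qs = 4·376 - 1363 = 141.
Quantity traded falls to 75. At Q = 75 the demand price is (2707 - 75)/7 = 376 and the supply price is (1363 + 75)/4 = 359.5.
Deadweight loss = ½ · (376 - 359.5) · (117 - 75) = ½ · 16.5 · 42 = 346.5.

346.5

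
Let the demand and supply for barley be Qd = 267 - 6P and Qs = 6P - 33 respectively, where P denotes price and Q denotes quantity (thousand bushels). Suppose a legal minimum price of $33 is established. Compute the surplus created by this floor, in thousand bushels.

96

Equilibrium: 267 - 6P = 6P - 33, so 300 = 12P and P* = 25, Q* = 117.
Since 33 > 25, the floor is binding.
At P = 33: Qd = 267 - 6·33 = 69 and Qs = 6·33 - 33 = 165.
Surplus = Qs - Qd = 165 - 69 = 96.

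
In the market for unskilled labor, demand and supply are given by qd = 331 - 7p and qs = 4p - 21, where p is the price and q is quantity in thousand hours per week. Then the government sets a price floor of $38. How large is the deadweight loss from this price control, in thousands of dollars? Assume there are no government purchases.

346.5

In a free market, 331 - 7p = 4p - 21 gives the equilibrium p* = 32, q* = 107.
Since 38 > 32, the floor is binding.
At p = 38: qd = 331 - 7·38 = 65 and qs = 4·38 - 21 = 131.
Quantity traded falls to 65. At q = 65 the demand price is (331 - 65)/7 = 38 and the supply price is (21 + 65)/4 = 21.5.
Deadweight loss = ½ · (38 - 21.5) · (107 - 65) = ½ · 16.5 · 42 = 346.5.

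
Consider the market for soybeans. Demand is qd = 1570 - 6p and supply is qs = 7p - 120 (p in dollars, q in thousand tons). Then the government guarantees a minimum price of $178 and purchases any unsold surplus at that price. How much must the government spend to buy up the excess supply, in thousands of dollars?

111072

Without the control the market clears where 1570 - 6p = 7p - 120, i.e. p* = 130 and q* = 790.
Since 178 > 130, the floor is binding.
At p = 178: qd = 1570 - 6·178 = 502 and qs = 7·178 - 120 = 1126.
Surplus = qs - qd = 624.
Government expenditure = surplus × support price = 624 × 178 = 111072.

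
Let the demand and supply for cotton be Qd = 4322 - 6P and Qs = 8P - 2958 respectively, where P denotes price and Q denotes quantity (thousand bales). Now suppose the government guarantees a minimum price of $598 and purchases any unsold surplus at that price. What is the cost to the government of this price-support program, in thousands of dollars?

653016

Without the control the market clears where 4322 - 6P = 8P - 2958, i.e. P* = 520 and Q* = 1202.
The floor of 598 is above the equilibrium price 520, so it binds.
At P = 598: Qd = 4322 - 6·598 = 734 and Qs = 8·598 - 2958 = 1826.
Surplus = Qs - Qd = 1092.
Government expenditure = surplus × support price = 1092 × 598 = 653016.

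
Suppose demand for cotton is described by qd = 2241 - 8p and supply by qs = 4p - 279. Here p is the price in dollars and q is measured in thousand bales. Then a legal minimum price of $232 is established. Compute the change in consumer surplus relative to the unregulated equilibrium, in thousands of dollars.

Without the control the market clears where 2241 - 8p = 4p - 279, i.e. p* = 210 and q* = 561.
The floor of 232 is above the equilibrium price 210, so it binds.
At p = 232: qd = 2241 - 8·232 = 385 and qs = 4·232 - 279 = 649.
Consumer surplus without the control is ½ · (280.125 - 210) · 561 = 19670.0625.
With the floor, consumers buy 385 units at 232, so CS = ½ · (280.125 - 232) · 385 = 9264.0625.
Change in consumer surplus = 9264.0625 - 19670.0625 = -10406.

-10406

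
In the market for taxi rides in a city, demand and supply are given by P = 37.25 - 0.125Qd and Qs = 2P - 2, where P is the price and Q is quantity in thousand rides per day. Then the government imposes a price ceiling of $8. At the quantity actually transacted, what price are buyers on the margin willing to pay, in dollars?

35.5

Rearranging demand gives Qd = 298 - 8P. Setting quantity demanded equal to quantity supplied, 298 - 8P = 2P - 2, gives P* = 30 and Q* = 58.
Since 8 < 30, the ceiling is binding.
At P = 8: Qd = 298 - 8·8 = 234 and Qs = 2·8 - 2 = 14.
Only 14 units reach the market. On the demand curve, the marginal buyer's willingness to pay at Q = 14 is (298 - 14)/8 = 35.5.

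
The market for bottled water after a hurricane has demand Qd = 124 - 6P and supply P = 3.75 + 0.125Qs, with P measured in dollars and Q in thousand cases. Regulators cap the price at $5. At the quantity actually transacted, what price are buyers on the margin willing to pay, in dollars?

19

Rearranging supply gives Qs = 8P - 30. Equilibrium: 124 - 6P = 8P - 30, so 154 = 14P and P* = 11, Q* = 58.
Because the ceiling (5) lies below the market-clearing price, it is binding.
At P = 5: Qd = 124 - 6·5 = 94 and Qs = 8·5 - 30 = 10.
Only 10 units reach the market. On the demand curve, the marginal buyer's willingness to pay at Q = 10 is (124 - 10)/6 = 19.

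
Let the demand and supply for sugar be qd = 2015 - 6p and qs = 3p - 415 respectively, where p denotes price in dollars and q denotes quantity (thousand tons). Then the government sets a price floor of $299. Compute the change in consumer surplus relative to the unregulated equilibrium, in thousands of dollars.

-8932

Setting quantity demanded equal to quantity supplied, 2015 - 6p = 3p - 415, gives p* = 270 and q* = 395.
Since 299 > 270, the floor is binding.
At p = 299: qd = 2015 - 6·299 = 221 and qs = 3·299 - 415 = 482.
Consumer surplus without the control is ½ · (2015/6 - 270) · 395 = 156025/12.
With the floor, consumers buy 221 units at 299, so CS = ½ · (2015/6 - 299) · 221 = 48841/12.
Change in consumer surplus = 48841/12 - 156025/12 = -8932.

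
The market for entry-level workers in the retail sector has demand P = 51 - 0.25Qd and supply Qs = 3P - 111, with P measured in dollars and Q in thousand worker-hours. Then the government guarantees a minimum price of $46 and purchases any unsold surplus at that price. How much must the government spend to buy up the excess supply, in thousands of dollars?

Rearranging demand gives Qd = 204 - 4P. In a free market, 204 - 4P = 3P - 111 gives the equilibrium P* = 45, Q* = 24.
Since 46 > 45, the floor is binding.
At P = 46: Qd = 204 - 4·46 = 20 and Qs = 3·46 - 111 = 27.
Surplus = Qs - Qd = 7.
Government expenditure = surplus × support price = 7 × 46 = 322.

322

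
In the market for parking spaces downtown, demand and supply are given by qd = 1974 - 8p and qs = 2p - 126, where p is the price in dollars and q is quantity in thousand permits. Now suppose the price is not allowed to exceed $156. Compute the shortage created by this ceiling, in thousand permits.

540

Equilibrium: 1974 - 8p = 2p - 126, so 2100 = 10p and p* = 210, q* = 294.
The ceiling of 156 is below the equilibrium price 210, so it binds.
At p = 156: qd = 1974 - 8·156 = 726 and qs = 2·156 - 126 = 186.
Shortage = qd - qs = 726 - 186 = 540.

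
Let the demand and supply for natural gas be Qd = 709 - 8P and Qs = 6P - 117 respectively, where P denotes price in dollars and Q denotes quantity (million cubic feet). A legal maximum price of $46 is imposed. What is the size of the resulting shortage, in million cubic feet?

182

Equilibrium: 709 - 8P = 6P - 117, so 826 = 14P and P* = 59, Q* = 237.
Because the ceiling (46) lies below the market-clearing price, it is binding.
At P = 46: Qd = 709 - 8·46 = 341 and Qs = 6·46 - 117 = 159.
Shortage = Qd - Qs = 341 - 159 = 182.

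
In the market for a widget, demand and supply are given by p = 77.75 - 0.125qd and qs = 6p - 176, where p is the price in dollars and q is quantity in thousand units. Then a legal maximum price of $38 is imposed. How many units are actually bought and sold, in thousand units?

52

Rearranging demand gives qd = 622 - 8p. In a free market, 622 - 8p = 6p - 176 gives the equilibrium p* = 57, q* = 166.
Since 38 < 57, the ceiling is binding.
At p = 38: qd = 622 - 8·38 = 318 and qs = 6·38 - 176 = 52.
The quantity actually transacted is the short side, supply: 52.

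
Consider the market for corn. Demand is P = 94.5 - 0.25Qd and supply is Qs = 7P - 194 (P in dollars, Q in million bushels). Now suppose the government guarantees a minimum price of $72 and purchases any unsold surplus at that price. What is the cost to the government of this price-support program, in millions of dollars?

15840

Rearranging demand gives Qd = 378 - 4P. Setting quantity demanded equal to quantity supplied, 378 - 4P = 7P - 194, gives P* = 52 and Q* = 170.
Because the floor (72) lies above the market-clearing price, it is binding.
At P = 72: Qd = 378 - 4·72 = 90 and Qs = 7·72 - 194 = 310.
Surplus = Qs - Qd = 220.
Government expenditure = surplus × support price = 220 × 72 = 15840.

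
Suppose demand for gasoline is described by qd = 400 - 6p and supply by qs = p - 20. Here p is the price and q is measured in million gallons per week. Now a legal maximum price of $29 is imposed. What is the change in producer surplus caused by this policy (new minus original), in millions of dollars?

In a free market, 400 - 6p = p - 20 gives the equilibrium p* = 60, q* = 40.
Since 29 < 60, the ceiling is binding.
At p = 29: qd = 400 - 6·29 = 226 and qs = 29 - 20 = 9.
Producer surplus without the control is ½ · (60 - 20) · 40 = 800.
With the ceiling, producers sell 9 units at 29, so PS = ½ · (29 - 20) · 9 = 40.5.
Change in producer surplus = 40.5 - 800 = -759.5.

-759.5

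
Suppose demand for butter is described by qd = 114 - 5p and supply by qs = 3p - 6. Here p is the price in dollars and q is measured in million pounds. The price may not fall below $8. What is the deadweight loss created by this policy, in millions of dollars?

0

Without the control the market clears where 114 - 5p = 3p - 6, i.e. p* = 15 and q* = 39.
Since 8 is below p* = 15, the floor does not bind and the free-market outcome prevails.
Since the control does not bind, no trades are prevented and deadweight loss is zero.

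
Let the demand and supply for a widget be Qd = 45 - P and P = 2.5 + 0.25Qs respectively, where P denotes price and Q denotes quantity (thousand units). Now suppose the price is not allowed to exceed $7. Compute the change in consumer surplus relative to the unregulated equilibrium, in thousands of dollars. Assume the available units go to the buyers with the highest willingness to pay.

Rearranging supply gives Qs = 4P - 10. Setting quantity demanded equal to quantity supplied, 45 - P = 4P - 10, gives P* = 11 and Q* = 34.
Because the ceiling (7) lies below the market-clearing price, it is binding.
At P = 7: Qd = 45 - 7 = 38 and Qs = 4·7 - 10 = 18.
Consumer surplus without the control is ½ · (45 - 11) · 34 = 578.
With the ceiling, 18 units are sold at 7 (assume they go to the highest-value buyers). The demand price at Q = 18 is 27, so CS = ½ · [(45 - 7) + (27 - 7)] · 18 = 522.
Change in consumer surplus = 522 - 578 = -56.

-56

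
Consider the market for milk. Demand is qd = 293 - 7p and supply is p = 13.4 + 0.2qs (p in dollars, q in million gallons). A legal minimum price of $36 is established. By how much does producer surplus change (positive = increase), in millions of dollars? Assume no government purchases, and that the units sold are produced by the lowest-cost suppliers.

69.6

Rearranging supply gives qs = 5p - 67. Setting quantity demanded equal to quantity supplied, 293 - 7p = 5p - 67, gives p* = 30 and q* = 83.
The floor of 36 is above the equilibrium price 30, so it binds.
At p = 36: qd = 293 - 7·36 = 41 and qs = 5·36 - 67 = 113.
Producer surplus without the control is ½ · (30 - 13.4) · 83 = 688.9.
With the floor, 41 units are sold at 36. The supply price at q = 41 is 21.6, so PS = ½ · [(36 - 13.4) + (36 - 21.6)] · 41 = 758.5.
Change in producer surplus = 758.5 - 688.9 = 69.6.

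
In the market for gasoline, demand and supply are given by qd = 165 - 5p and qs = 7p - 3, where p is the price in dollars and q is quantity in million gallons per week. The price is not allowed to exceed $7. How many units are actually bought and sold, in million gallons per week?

46

Equilibrium: 165 - 5p = 7p - 3, so 168 = 12p and p* = 14, q* = 95.
Because the ceiling (7) lies below the market-clearing price, it is binding.
At p = 7: qd = 165 - 5·7 = 130 and qs = 7·7 - 3 = 46.
The quantity actually transacted is the short side, supply: 46.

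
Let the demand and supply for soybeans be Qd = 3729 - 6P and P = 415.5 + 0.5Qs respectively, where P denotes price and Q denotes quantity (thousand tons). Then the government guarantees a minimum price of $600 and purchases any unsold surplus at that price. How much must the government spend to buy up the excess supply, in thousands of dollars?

144000

Rearranging supply gives Qs = 2P - 831. Setting quantity demanded equal to quantity supplied, 3729 - 6P = 2P - 831, gives P* = 570 and Q* = 309.
Since 600 > 570, the floor is binding.
At P = 600: Qd = 3729 - 6·600 = 129 and Qs = 2·600 - 831 = 369.
Surplus = Qs - Qd = 240.
Government expenditure = surplus × support price = 240 × 600 = 144000.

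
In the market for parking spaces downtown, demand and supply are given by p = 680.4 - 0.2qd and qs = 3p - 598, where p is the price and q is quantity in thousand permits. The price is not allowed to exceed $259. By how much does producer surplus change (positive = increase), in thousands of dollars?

Rearranging demand gives qd = 3402 - 5p. Equilibrium: 3402 - 5p = 3p - 598, so 4000 = 8p and p* = 500, q* = 902.
Since 259 < 500, the ceiling is binding.
At p = 259: qd = 3402 - 5·259 = 2107 and qs = 3·259 - 598 = 179.
Producer surplus without the control is ½ · (500 - 598/3) · 902 = 406802/3.
With the ceiling, producers sell 179 units at 259, so PS = ½ · (259 - 598/3) · 179 = 32041/6.
Change in producer surplus = 32041/6 - 406802/3 = -130260.5.

-130260.5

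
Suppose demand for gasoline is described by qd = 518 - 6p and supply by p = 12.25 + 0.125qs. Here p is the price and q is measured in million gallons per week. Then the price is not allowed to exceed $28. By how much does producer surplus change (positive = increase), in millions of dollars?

Rearranging supply gives qs = 8p - 98. In a free market, 518 - 6p = 8p - 98 gives the equilibrium p* = 44, q* = 254.
Since 28 < 44, the ceiling is binding.
At p = 28: qd = 518 - 6·28 = 350 and qs = 8·28 - 98 = 126.
Producer surplus without the control is ½ · (44 - 12.25) · 254 = 4032.25.
With the ceiling, producers sell 126 units at 28, so PS = ½ · (28 - 12.25) · 126 = 992.25.
Change in producer surplus = 992.25 - 4032.25 = -3040.

-3040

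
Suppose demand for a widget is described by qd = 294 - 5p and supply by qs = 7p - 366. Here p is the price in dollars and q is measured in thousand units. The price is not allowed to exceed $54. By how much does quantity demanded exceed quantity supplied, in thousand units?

12

Equilibrium: 294 - 5p = 7p - 366, so 660 = 12p and p* = 55, q* = 19.
Since 54 < 55, the ceiling is binding.
At p = 54: qd = 294 - 5·54 = 24 and qs = 7·54 - 366 = 12.
Shortage = qd - qs = 24 - 12 = 12.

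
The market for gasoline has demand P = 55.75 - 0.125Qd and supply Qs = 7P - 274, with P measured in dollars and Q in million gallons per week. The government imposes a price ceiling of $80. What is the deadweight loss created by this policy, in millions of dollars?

0

Rearranging demand gives Qd = 446 - 8P. Without the control the market clears where 446 - 8P = 7P - 274, i.e. P* = 48 and Q* = 62.
Since 80 is above P* = 48, the ceiling does not bind and the free-market outcome prevails.
Since the control does not bind, no trades are prevented and deadweight loss is zero.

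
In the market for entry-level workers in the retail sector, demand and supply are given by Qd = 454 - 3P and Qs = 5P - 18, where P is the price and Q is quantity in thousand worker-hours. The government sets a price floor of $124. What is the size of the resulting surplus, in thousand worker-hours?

520

Without the control the market clears where 454 - 3P = 5P - 18, i.e. P* = 59 and Q* = 277.
The floor of 124 is above the equilibrium price 59, so it binds.
At P = 124: Qd = 454 - 3·124 = 82 and Qs = 5·124 - 18 = 602.
Surplus = Qs - Qd = 602 - 82 = 520.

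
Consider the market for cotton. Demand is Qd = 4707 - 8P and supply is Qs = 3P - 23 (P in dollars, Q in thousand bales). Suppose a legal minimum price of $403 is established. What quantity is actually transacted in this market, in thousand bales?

Equilibrium: 4707 - 8P = 3P - 23, so 4730 = 11P and P* = 430, Q* = 1267.
Since 403 is below P* = 430, the floor does not bind and the free-market outcome prevails.

1267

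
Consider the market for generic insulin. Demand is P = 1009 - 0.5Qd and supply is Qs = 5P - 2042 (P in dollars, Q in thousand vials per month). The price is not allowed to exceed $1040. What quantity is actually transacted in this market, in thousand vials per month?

858

Rearranging demand gives Qd = 2018 - 2P. Without the control the market clears where 2018 - 2P = 5P - 2042, i.e. P* = 580 and Q* = 858.
Since 1040 is above P* = 580, the ceiling does not bind and the free-market outcome prevails.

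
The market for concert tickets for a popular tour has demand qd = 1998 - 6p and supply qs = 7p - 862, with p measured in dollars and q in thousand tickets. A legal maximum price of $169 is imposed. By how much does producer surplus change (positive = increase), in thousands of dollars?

Equilibrium: 1998 - 6p = 7p - 862, so 2860 = 13p and p* = 220, q* = 678.
Since 169 < 220, the ceiling is binding.
At p = 169: qd = 1998 - 6·169 = 984 and qs = 7·169 - 862 = 321.
Producer surplus without the control is ½ · (220 - 862/7) · 678 = 229842/7.
With the ceiling, producers sell 321 units at 169, so PS = ½ · (169 - 862/7) · 321 = 103041/14.
Change in producer surplus = 103041/14 - 229842/7 = -25474.5.

-25474.5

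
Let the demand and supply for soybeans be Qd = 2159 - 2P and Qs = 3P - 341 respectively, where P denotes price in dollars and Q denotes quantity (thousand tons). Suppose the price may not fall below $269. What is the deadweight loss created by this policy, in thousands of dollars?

Equilibrium: 2159 - 2P = 3P - 341, so 2500 = 5P and P* = 500, Q* = 1159.
The floor of 269 is below the equilibrium price 500, so it is not binding; the market clears at P* = 500, Q* = 1159.
Since the control does not bind, no trades are prevented and deadweight loss is zero.

0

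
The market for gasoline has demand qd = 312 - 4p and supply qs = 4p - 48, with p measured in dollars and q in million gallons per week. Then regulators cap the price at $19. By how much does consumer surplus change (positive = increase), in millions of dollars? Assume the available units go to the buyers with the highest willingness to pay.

-624

Equilibrium: 312 - 4p = 4p - 48, so 360 = 8p and p* = 45, q* = 132.
Since 19 < 45, the ceiling is binding.
At p = 19: qd = 312 - 4·19 = 236 and qs = 4·19 - 48 = 28.
Consumer surplus without the control is ½ · (78 - 45) · 132 = 2178.
With the ceiling, 28 units are sold at 19 (assume they go to the highest-value buyers). The demand price at q = 28 is 71, so CS = ½ · [(78 - 19) + (71 - 19)] · 28 = 1554.
Change in consumer surplus = 1554 - 2178 = -624.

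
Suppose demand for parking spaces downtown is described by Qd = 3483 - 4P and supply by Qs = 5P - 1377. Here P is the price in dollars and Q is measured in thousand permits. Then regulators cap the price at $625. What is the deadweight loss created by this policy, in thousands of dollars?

In a free market, 3483 - 4P = 5P - 1377 gives the equilibrium P* = 540, Q* = 1323.
Since 625 is above P* = 540, the ceiling does not bind and the free-market outcome prevails.
Since the control does not bind, no trades are prevented and deadweight loss is zero.

0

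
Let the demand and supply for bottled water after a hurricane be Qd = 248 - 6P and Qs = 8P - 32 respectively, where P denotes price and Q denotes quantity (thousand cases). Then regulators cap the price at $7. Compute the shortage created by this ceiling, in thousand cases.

182

In a free market, 248 - 6P = 8P - 32 gives the equilibrium P* = 20, Q* = 128.
Because the ceiling (7) lies below the market-clearing price, it is binding.
At P = 7: Qd = 248 - 6·7 = 206 and Qs = 8·7 - 32 = 24.
Shortage = Qd - Qs = 206 - 24 = 182.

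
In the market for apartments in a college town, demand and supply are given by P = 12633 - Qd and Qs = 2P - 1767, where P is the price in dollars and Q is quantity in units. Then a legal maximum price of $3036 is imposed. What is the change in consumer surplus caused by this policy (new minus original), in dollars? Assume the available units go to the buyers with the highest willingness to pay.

Rearranging demand gives Qd = 12633 - P. In a free market, 12633 - P = 2P - 1767 gives the equilibrium P* = 4800, Q* = 7833.
The ceiling of 3036 is below the equilibrium price 4800, so it binds.
At P = 3036: Qd = 12633 - 3036 = 9597 and Qs = 2·3036 - 1767 = 4305.
Consumer surplus without the control is ½ · (12633 - 4800) · 7833 = 30677944.5.
With the ceiling, 4305 units are sold at 3036 (assume they go to the highest-value buyers). The demand price at Q = 4305 is 8328, so CS = ½ · [(12633 - 3036) + (8328 - 3036)] · 4305 = 32048572.5.
Change in consumer surplus = 32048572.5 - 30677944.5 = 1370628.

1370628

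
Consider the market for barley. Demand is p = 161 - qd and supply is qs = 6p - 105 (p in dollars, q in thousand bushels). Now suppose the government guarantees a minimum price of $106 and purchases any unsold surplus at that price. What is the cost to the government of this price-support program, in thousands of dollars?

50456

Rearranging demand gives qd = 161 - p. Setting quantity demanded equal to quantity supplied, 161 - p = 6p - 105, gives p* = 38 and q* = 123.
Since 106 > 38, the floor is binding.
At p = 106: qd = 161 - 106 = 55 and qs = 6·106 - 105 = 531.
Surplus = qs - qd = 476.
Government expenditure = surplus × support price = 476 × 106 = 50456.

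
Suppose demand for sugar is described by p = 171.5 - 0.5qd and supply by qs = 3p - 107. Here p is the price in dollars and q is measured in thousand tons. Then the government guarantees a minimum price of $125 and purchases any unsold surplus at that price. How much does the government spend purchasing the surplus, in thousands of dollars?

21875

Rearranging demand gives qd = 343 - 2p. Equilibrium: 343 - 2p = 3p - 107, so 450 = 5p and p* = 90, q* = 163.
Since 125 > 90, the floor is binding.
At p = 125: qd = 343 - 2·125 = 93 and qs = 3·125 - 107 = 268.
Surplus = qs - qd = 175.
Government expenditure = surplus × support price = 175 × 125 = 21875.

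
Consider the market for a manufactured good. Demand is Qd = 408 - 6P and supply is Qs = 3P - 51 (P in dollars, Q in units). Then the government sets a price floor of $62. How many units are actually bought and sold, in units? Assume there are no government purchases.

Equilibrium: 408 - 6P = 3P - 51, so 459 = 9P and P* = 51, Q* = 102.
Because the floor (62) lies above the market-clearing price, it is binding.
At P = 62: Qd = 408 - 6·62 = 36 and Qs = 3·62 - 51 = 135.
The quantity actually transacted is the short side, demand: 36.

36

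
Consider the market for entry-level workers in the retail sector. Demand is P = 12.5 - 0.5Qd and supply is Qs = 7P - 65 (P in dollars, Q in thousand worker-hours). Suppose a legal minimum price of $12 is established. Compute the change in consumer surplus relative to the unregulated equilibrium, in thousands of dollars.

Rearranging demand gives Qd = 25 - 2P. Without the control the market clears where 25 - 2P = 7P - 65, i.e. P* = 10 and Q* = 5.
Because the floor (12) lies above the market-clearing price, it is binding.
At P = 12: Qd = 25 - 2·12 = 1 and Qs = 7·12 - 65 = 19.
Consumer surplus without the control is ½ · (12.5 - 10) · 5 = 6.25.
With the floor, consumers buy 1 units at 12, so CS = ½ · (12.5 - 12) · 1 = 0.25.
Change in consumer surplus = 0.25 - 6.25 = -6.

-6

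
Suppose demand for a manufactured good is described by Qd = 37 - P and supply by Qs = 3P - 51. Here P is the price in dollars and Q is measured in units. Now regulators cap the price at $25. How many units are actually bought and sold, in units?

15

Without the control the market clears where 37 - P = 3P - 51, i.e. P* = 22 and Q* = 15.
The ceiling of 25 is above the equilibrium price 22, so it is not binding; the market clears at P* = 22, Q* = 15.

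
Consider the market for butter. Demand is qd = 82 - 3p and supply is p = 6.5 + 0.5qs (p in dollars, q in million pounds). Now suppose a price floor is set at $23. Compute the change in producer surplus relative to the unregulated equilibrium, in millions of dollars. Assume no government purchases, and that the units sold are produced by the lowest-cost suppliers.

16

Rearranging supply gives qs = 2p - 13. Equilibrium: 82 - 3p = 2p - 13, so 95 = 5p and p* = 19, q* = 25.
Because the floor (23) lies above the market-clearing price, it is binding.
At p = 23: qd = 82 - 3·23 = 13 and qs = 2·23 - 13 = 33.
Producer surplus without the control is ½ · (19 - 6.5) · 25 = 156.25.
With the floor, 13 units are sold at 23. The supply price at q = 13 is 13, so PS = ½ · [(23 - 6.5) + (23 - 13)] · 13 = 172.25.
Change in producer surplus = 172.25 - 156.25 = 16.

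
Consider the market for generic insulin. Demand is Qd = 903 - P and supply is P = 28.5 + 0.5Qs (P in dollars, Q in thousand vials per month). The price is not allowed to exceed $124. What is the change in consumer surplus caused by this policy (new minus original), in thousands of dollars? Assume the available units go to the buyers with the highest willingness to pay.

Rearranging supply gives Qs = 2P - 57. Without the control the market clears where 903 - P = 2P - 57, i.e. P* = 320 and Q* = 583.
Because the ceiling (124) lies below the market-clearing price, it is binding.
At P = 124: Qd = 903 - 124 = 779 and Qs = 2·124 - 57 = 191.
Consumer surplus without the control is ½ · (903 - 320) · 583 = 169944.5.
With the ceiling, 191 units are sold at 124 (assume they go to the highest-value buyers). The demand price at Q = 191 is 712, so CS = ½ · [(903 - 124) + (712 - 124)] · 191 = 130548.5.
Change in consumer surplus = 130548.5 - 169944.5 = -39396.

-39396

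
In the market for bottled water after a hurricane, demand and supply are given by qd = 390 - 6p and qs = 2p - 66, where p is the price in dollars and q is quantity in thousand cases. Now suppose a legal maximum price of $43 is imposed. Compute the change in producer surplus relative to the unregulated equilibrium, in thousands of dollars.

Without the control the market clears where 390 - 6p = 2p - 66, i.e. p* = 57 and q* = 48.
The ceiling of 43 is below the equilibrium price 57, so it binds.
At p = 43: qd = 390 - 6·43 = 132 and qs = 2·43 - 66 = 20.
Producer surplus without the control is ½ · (57 - 33) · 48 = 576.
With the ceiling, producers sell 20 units at 43, so PS = ½ · (43 - 33) · 20 = 100.
Change in producer surplus = 100 - 576 = -476.

-476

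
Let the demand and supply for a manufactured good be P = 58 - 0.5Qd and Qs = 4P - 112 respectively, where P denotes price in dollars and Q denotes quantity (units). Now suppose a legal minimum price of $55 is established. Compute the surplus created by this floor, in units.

102

Rearranging demand gives Qd = 116 - 2P. Without the control the market clears where 116 - 2P = 4P - 112, i.e. P* = 38 and Q* = 40.
Because the floor (55) lies above the market-clearing price, it is binding.
At P = 55: Qd = 116 - 2·55 = 6 and Qs = 4·55 - 112 = 108.
Surplus = Qs - Qd = 108 - 6 = 102.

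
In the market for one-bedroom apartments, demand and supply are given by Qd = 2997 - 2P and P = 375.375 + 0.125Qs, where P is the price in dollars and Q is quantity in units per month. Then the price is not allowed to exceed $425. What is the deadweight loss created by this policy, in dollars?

Rearranging supply gives Qs = 8P - 3003. Setting quantity demanded equal to quantity supplied, 2997 - 2P = 8P - 3003, gives P* = 600 and Q* = 1797.
Since 425 < 600, the ceiling is binding.
At P = 425: Qd = 2997 - 2·425 = 2147 and Qs = 8·425 - 3003 = 397.
Quantity traded falls to 397. At Q = 397 the demand price is (2997 - 397)/2 = 1300 and the supply price is (3003 + 397)/8 = 425.
Deadweight loss = ½ · (1300 - 425) · (1797 - 397) = ½ · 875 · 1400 = 612500.

612500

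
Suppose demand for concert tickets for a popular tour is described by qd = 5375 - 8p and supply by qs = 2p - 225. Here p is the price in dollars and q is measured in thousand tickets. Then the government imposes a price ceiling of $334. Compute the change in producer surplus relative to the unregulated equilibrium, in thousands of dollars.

-151194

Setting quantity demanded equal to quantity supplied, 5375 - 8p = 2p - 225, gives p* = 560 and q* = 895.
Because the ceiling (334) lies below the market-clearing price, it is binding.
At p = 334: qd = 5375 - 8·334 = 2703 and qs = 2·334 - 225 = 443.
Producer surplus without the control is ½ · (560 - 112.5) · 895 = 200256.25.
With the ceiling, producers sell 443 units at 334, so PS = ½ · (334 - 112.5) · 443 = 49062.25.
Change in producer surplus = 49062.25 - 200256.25 = -151194.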